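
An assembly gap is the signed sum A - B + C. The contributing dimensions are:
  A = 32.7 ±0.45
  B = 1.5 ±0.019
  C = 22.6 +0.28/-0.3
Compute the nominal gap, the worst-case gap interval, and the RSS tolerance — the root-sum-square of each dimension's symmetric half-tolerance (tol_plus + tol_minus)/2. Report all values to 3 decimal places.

Stack each dimension's contribution:
  +A: nom +32.700 → Σnom=32.700; wc +0.450/-0.450 → slack +0.450/-0.450; half-tol=0.450, Σhalf²=0.202500
  -B: nom -1.500 → Σnom=31.200; wc +0.019/-0.019 → slack +0.469/-0.469; half-tol=0.019, Σhalf²=0.202861
  +C: nom +22.600 → Σnom=53.800; wc +0.280/-0.300 → slack +0.749/-0.769; half-tol=0.290, Σhalf²=0.286961
Nominal = 53.800. Worst-case = [53.800 - 0.769, 53.800 + 0.749] = [53.031, 54.549]. RSS = √0.286961 = 0.536.

nominal=53.800 wc=[53.031,54.549] rss=0.536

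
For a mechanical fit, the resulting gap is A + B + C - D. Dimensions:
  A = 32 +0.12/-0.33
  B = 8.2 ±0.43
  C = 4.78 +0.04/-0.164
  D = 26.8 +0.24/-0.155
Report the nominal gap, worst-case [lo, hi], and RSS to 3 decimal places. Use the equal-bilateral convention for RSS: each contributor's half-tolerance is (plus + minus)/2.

Stack each dimension's contribution:
  +A: nom +32.000 → Σnom=32.000; wc +0.120/-0.330 → slack +0.120/-0.330; half-tol=0.225, Σhalf²=0.050625
  +B: nom +8.200 → Σnom=40.200; wc +0.430/-0.430 → slack +0.550/-0.760; half-tol=0.430, Σhalf²=0.235525
  +C: nom +4.780 → Σnom=44.980; wc +0.040/-0.164 → slack +0.590/-0.924; half-tol=0.102, Σhalf²=0.245929
  -D: nom -26.800 → Σnom=18.180; wc +0.155/-0.240 → slack +0.745/-1.164; half-tol=0.198, Σhalf²=0.284935
Nominal = 18.180. Worst-case = [18.180 - 1.164, 18.180 + 0.745] = [17.016, 18.925]. RSS = √0.284935 = 0.534.

nominal=18.180 wc=[17.016,18.925] rss=0.534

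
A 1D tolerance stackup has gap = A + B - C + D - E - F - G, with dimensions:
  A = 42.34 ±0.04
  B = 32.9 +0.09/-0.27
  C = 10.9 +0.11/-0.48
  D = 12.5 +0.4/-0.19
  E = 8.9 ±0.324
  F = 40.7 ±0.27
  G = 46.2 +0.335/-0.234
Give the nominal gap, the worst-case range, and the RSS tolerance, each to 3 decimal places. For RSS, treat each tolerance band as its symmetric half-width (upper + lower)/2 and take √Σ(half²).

nominal=-18.960 wc=[-20.499,-17.122] rss=0.683

Stack each dimension's contribution:
  +A: nom +42.340 → Σnom=42.340; wc +0.040/-0.040 → slack +0.040/-0.040; half-tol=0.040, Σhalf²=0.001600
  +B: nom +32.900 → Σnom=75.240; wc +0.090/-0.270 → slack +0.130/-0.310; half-tol=0.180, Σhalf²=0.034000
  -C: nom -10.900 → Σnom=64.340; wc +0.480/-0.110 → slack +0.610/-0.420; half-tol=0.295, Σhalf²=0.121025
  +D: nom +12.500 → Σnom=76.840; wc +0.400/-0.190 → slack +1.010/-0.610; half-tol=0.295, Σhalf²=0.208050
  -E: nom -8.900 → Σnom=67.940; wc +0.324/-0.324 → slack +1.334/-0.934; half-tol=0.324, Σhalf²=0.313026
  -F: nom -40.700 → Σnom=27.240; wc +0.270/-0.270 → slack +1.604/-1.204; half-tol=0.270, Σhalf²=0.385926
  -G: nom -46.200 → Σnom=-18.960; wc +0.234/-0.335 → slack +1.838/-1.539; half-tol=0.285, Σhalf²=0.466866
Nominal = -18.960. Worst-case = [-18.960 - 1.539, -18.960 + 1.838] = [-20.499, -17.122]. RSS = √0.466866 = 0.683.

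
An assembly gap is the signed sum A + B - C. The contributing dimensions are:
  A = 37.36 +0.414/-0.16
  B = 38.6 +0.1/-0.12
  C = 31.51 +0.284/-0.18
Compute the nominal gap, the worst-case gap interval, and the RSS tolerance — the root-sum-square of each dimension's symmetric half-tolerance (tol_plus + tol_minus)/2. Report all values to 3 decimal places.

nominal=44.450 wc=[43.886,45.144] rss=0.385

Stack each dimension's contribution:
  +A: nom +37.360 → Σnom=37.360; wc +0.414/-0.160 → slack +0.414/-0.160; half-tol=0.287, Σhalf²=0.082369
  +B: nom +38.600 → Σnom=75.960; wc +0.100/-0.120 → slack +0.514/-0.280; half-tol=0.110, Σhalf²=0.094469
  -C: nom -31.510 → Σnom=44.450; wc +0.180/-0.284 → slack +0.694/-0.564; half-tol=0.232, Σhalf²=0.148293
Nominal = 44.450. Worst-case = [44.450 - 0.564, 44.450 + 0.694] = [43.886, 45.144]. RSS = √0.148293 = 0.385.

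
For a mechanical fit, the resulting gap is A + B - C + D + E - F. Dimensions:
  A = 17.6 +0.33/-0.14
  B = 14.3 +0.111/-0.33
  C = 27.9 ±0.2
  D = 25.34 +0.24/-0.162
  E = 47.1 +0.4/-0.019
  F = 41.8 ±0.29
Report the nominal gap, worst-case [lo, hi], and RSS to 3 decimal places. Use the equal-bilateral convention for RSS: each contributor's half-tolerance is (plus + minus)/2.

Stack each dimension's contribution:
  +A: nom +17.600 → Σnom=17.600; wc +0.330/-0.140 → slack +0.330/-0.140; half-tol=0.235, Σhalf²=0.055225
  +B: nom +14.300 → Σnom=31.900; wc +0.111/-0.330 → slack +0.441/-0.470; half-tol=0.221, Σhalf²=0.103845
  -C: nom -27.900 → Σnom=4.000; wc +0.200/-0.200 → slack +0.641/-0.670; half-tol=0.200, Σhalf²=0.143845
  +D: nom +25.340 → Σnom=29.340; wc +0.240/-0.162 → slack +0.881/-0.832; half-tol=0.201, Σhalf²=0.184246
  +E: nom +47.100 → Σnom=76.440; wc +0.400/-0.019 → slack +1.281/-0.851; half-tol=0.210, Σhalf²=0.228137
  -F: nom -41.800 → Σnom=34.640; wc +0.290/-0.290 → slack +1.571/-1.141; half-tol=0.290, Σhalf²=0.312237
Nominal = 34.640. Worst-case = [34.640 - 1.141, 34.640 + 1.571] = [33.499, 36.211]. RSS = √0.312237 = 0.559.

nominal=34.640 wc=[33.499,36.211] rss=0.559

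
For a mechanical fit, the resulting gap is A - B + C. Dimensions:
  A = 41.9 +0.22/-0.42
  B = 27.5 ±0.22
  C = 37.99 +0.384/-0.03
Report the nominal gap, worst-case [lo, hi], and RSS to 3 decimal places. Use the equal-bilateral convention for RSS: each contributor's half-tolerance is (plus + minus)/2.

nominal=52.390 wc=[51.720,53.214] rss=0.440

Stack each dimension's contribution:
  +A: nom +41.900 → Σnom=41.900; wc +0.220/-0.420 → slack +0.220/-0.420; half-tol=0.320, Σhalf²=0.102400
  -B: nom -27.500 → Σnom=14.400; wc +0.220/-0.220 → slack +0.440/-0.640; half-tol=0.220, Σhalf²=0.150800
  +C: nom +37.990 → Σnom=52.390; wc +0.384/-0.030 → slack +0.824/-0.670; half-tol=0.207, Σhalf²=0.193649
Nominal = 52.390. Worst-case = [52.390 - 0.670, 52.390 + 0.824] = [51.720, 53.214]. RSS = √0.193649 = 0.440.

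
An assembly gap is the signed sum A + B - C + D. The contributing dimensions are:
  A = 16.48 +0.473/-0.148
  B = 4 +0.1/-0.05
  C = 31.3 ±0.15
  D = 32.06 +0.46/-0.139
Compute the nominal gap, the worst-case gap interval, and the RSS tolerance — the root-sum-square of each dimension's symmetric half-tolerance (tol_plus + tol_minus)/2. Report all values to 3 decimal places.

nominal=21.240 wc=[20.753,22.423] rss=0.463

Stack each dimension's contribution:
  +A: nom +16.480 → Σnom=16.480; wc +0.473/-0.148 → slack +0.473/-0.148; half-tol=0.310, Σhalf²=0.096410
  +B: nom +4.000 → Σnom=20.480; wc +0.100/-0.050 → slack +0.573/-0.198; half-tol=0.075, Σhalf²=0.102035
  -C: nom -31.300 → Σnom=-10.820; wc +0.150/-0.150 → slack +0.723/-0.348; half-tol=0.150, Σhalf²=0.124535
  +D: nom +32.060 → Σnom=21.240; wc +0.460/-0.139 → slack +1.183/-0.487; half-tol=0.299, Σhalf²=0.214236
Nominal = 21.240. Worst-case = [21.240 - 0.487, 21.240 + 1.183] = [20.753, 22.423]. RSS = √0.214236 = 0.463.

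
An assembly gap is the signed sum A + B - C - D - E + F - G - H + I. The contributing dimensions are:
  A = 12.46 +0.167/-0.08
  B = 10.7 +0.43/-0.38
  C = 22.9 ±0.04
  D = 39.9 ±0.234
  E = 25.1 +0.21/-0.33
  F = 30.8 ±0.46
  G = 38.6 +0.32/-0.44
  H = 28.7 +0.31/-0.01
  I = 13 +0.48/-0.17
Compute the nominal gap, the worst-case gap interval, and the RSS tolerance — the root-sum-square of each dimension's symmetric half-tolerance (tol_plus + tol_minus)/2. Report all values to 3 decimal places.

nominal=-88.240 wc=[-90.444,-85.649] rss=0.892

Stack each dimension's contribution:
  +A: nom +12.460 → Σnom=12.460; wc +0.167/-0.080 → slack +0.167/-0.080; half-tol=0.123, Σhalf²=0.015252
  +B: nom +10.700 → Σnom=23.160; wc +0.430/-0.380 → slack +0.597/-0.460; half-tol=0.405, Σhalf²=0.179277
  -C: nom -22.900 → Σnom=0.260; wc +0.040/-0.040 → slack +0.637/-0.500; half-tol=0.040, Σhalf²=0.180877
  -D: nom -39.900 → Σnom=-39.640; wc +0.234/-0.234 → slack +0.871/-0.734; half-tol=0.234, Σhalf²=0.235633
  -E: nom -25.100 → Σnom=-64.740; wc +0.330/-0.210 → slack +1.201/-0.944; half-tol=0.270, Σhalf²=0.308533
  +F: nom +30.800 → Σnom=-33.940; wc +0.460/-0.460 → slack +1.661/-1.404; half-tol=0.460, Σhalf²=0.520133
  -G: nom -38.600 → Σnom=-72.540; wc +0.440/-0.320 → slack +2.101/-1.724; half-tol=0.380, Σhalf²=0.664533
  -H: nom -28.700 → Σnom=-101.240; wc +0.010/-0.310 → slack +2.111/-2.034; half-tol=0.160, Σhalf²=0.690133
  +I: nom +13.000 → Σnom=-88.240; wc +0.480/-0.170 → slack +2.591/-2.204; half-tol=0.325, Σhalf²=0.795758
Nominal = -88.240. Worst-case = [-88.240 - 2.204, -88.240 + 2.591] = [-90.444, -85.649]. RSS = √0.795758 = 0.892.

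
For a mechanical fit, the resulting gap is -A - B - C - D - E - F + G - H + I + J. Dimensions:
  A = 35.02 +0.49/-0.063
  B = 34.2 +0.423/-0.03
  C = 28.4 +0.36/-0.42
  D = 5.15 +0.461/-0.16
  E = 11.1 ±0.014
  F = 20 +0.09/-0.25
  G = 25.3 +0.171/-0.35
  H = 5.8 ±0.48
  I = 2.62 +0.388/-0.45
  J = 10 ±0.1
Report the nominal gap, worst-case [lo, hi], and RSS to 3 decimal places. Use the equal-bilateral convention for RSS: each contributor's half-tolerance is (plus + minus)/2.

Stack each dimension's contribution:
  -A: nom -35.020 → Σnom=-35.020; wc +0.063/-0.490 → slack +0.063/-0.490; half-tol=0.276, Σhalf²=0.076452
  -B: nom -34.200 → Σnom=-69.220; wc +0.030/-0.423 → slack +0.093/-0.913; half-tol=0.226, Σhalf²=0.127754
  -C: nom -28.400 → Σnom=-97.620; wc +0.420/-0.360 → slack +0.513/-1.273; half-tol=0.390, Σhalf²=0.279855
  -D: nom -5.150 → Σnom=-102.770; wc +0.160/-0.461 → slack +0.673/-1.734; half-tol=0.310, Σhalf²=0.376265
  -E: nom -11.100 → Σnom=-113.870; wc +0.014/-0.014 → slack +0.687/-1.748; half-tol=0.014, Σhalf²=0.376461
  -F: nom -20.000 → Σnom=-133.870; wc +0.250/-0.090 → slack +0.937/-1.838; half-tol=0.170, Σhalf²=0.405361
  +G: nom +25.300 → Σnom=-108.570; wc +0.171/-0.350 → slack +1.108/-2.188; half-tol=0.261, Σhalf²=0.473221
  -H: nom -5.800 → Σnom=-114.370; wc +0.480/-0.480 → slack +1.588/-2.668; half-tol=0.480, Σhalf²=0.703621
  +I: nom +2.620 → Σnom=-111.750; wc +0.388/-0.450 → slack +1.976/-3.118; half-tol=0.419, Σhalf²=0.879182
  +J: nom +10.000 → Σnom=-101.750; wc +0.100/-0.100 → slack +2.076/-3.218; half-tol=0.100, Σhalf²=0.889182
Nominal = -101.750. Worst-case = [-101.750 - 3.218, -101.750 + 2.076] = [-104.968, -99.674]. RSS = √0.889182 = 0.943.

nominal=-101.750 wc=[-104.968,-99.674] rss=0.943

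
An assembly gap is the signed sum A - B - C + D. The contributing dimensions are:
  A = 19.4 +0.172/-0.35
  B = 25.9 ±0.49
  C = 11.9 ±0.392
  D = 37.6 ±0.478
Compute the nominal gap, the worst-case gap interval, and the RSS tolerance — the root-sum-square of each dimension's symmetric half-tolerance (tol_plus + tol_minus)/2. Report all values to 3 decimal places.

nominal=19.200 wc=[17.490,20.732] rss=0.831

Stack each dimension's contribution:
  +A: nom +19.400 → Σnom=19.400; wc +0.172/-0.350 → slack +0.172/-0.350; half-tol=0.261, Σhalf²=0.068121
  -B: nom -25.900 → Σnom=-6.500; wc +0.490/-0.490 → slack +0.662/-0.840; half-tol=0.490, Σhalf²=0.308221
  -C: nom -11.900 → Σnom=-18.400; wc +0.392/-0.392 → slack +1.054/-1.232; half-tol=0.392, Σhalf²=0.461885
  +D: nom +37.600 → Σnom=19.200; wc +0.478/-0.478 → slack +1.532/-1.710; half-tol=0.478, Σhalf²=0.690369
Nominal = 19.200. Worst-case = [19.200 - 1.710, 19.200 + 1.532] = [17.490, 20.732]. RSS = √0.690369 = 0.831.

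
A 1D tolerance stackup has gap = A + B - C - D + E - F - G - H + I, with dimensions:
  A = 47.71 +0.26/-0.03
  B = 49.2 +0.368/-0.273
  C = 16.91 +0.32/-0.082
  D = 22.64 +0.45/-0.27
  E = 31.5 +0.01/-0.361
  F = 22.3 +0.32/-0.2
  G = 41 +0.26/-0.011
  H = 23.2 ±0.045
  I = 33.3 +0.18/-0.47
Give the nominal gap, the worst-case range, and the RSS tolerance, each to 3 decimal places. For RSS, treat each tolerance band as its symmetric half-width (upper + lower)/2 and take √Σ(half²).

nominal=35.660 wc=[33.131,37.086] rss=0.722

Stack each dimension's contribution:
  +A: nom +47.710 → Σnom=47.710; wc +0.260/-0.030 → slack +0.260/-0.030; half-tol=0.145, Σhalf²=0.021025
  +B: nom +49.200 → Σnom=96.910; wc +0.368/-0.273 → slack +0.628/-0.303; half-tol=0.321, Σhalf²=0.123745
  -C: nom -16.910 → Σnom=80.000; wc +0.082/-0.320 → slack +0.710/-0.623; half-tol=0.201, Σhalf²=0.164146
  -D: nom -22.640 → Σnom=57.360; wc +0.270/-0.450 → slack +0.980/-1.073; half-tol=0.360, Σhalf²=0.293746
  +E: nom +31.500 → Σnom=88.860; wc +0.010/-0.361 → slack +0.990/-1.434; half-tol=0.185, Σhalf²=0.328156
  -F: nom -22.300 → Σnom=66.560; wc +0.200/-0.320 → slack +1.190/-1.754; half-tol=0.260, Σhalf²=0.395756
  -G: nom -41.000 → Σnom=25.560; wc +0.011/-0.260 → slack +1.201/-2.014; half-tol=0.136, Σhalf²=0.414117
  -H: nom -23.200 → Σnom=2.360; wc +0.045/-0.045 → slack +1.246/-2.059; half-tol=0.045, Σhalf²=0.416142
  +I: nom +33.300 → Σnom=35.660; wc +0.180/-0.470 → slack +1.426/-2.529; half-tol=0.325, Σhalf²=0.521767
Nominal = 35.660. Worst-case = [35.660 - 2.529, 35.660 + 1.426] = [33.131, 37.086]. RSS = √0.521767 = 0.722.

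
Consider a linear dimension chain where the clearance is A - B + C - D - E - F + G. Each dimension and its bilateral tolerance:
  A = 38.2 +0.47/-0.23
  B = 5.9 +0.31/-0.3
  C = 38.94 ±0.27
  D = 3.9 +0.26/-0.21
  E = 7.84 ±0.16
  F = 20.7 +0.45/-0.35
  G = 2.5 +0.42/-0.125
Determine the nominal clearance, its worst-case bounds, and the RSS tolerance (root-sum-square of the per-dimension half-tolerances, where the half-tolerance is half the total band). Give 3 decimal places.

nominal=41.300 wc=[39.495,43.480] rss=0.777

Stack each dimension's contribution:
  +A: nom +38.200 → Σnom=38.200; wc +0.470/-0.230 → slack +0.470/-0.230; half-tol=0.350, Σhalf²=0.122500
  -B: nom -5.900 → Σnom=32.300; wc +0.300/-0.310 → slack +0.770/-0.540; half-tol=0.305, Σhalf²=0.215525
  +C: nom +38.940 → Σnom=71.240; wc +0.270/-0.270 → slack +1.040/-0.810; half-tol=0.270, Σhalf²=0.288425
  -D: nom -3.900 → Σnom=67.340; wc +0.210/-0.260 → slack +1.250/-1.070; half-tol=0.235, Σhalf²=0.343650
  -E: nom -7.840 → Σnom=59.500; wc +0.160/-0.160 → slack +1.410/-1.230; half-tol=0.160, Σhalf²=0.369250
  -F: nom -20.700 → Σnom=38.800; wc +0.350/-0.450 → slack +1.760/-1.680; half-tol=0.400, Σhalf²=0.529250
  +G: nom +2.500 → Σnom=41.300; wc +0.420/-0.125 → slack +2.180/-1.805; half-tol=0.272, Σhalf²=0.603506
Nominal = 41.300. Worst-case = [41.300 - 1.805, 41.300 + 2.180] = [39.495, 43.480]. RSS = √0.603506 = 0.777.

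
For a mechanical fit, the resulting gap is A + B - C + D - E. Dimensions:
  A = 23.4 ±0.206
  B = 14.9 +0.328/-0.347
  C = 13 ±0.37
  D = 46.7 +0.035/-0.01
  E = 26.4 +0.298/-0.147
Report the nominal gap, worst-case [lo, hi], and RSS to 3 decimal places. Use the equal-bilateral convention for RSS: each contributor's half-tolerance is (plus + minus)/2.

nominal=45.600 wc=[44.369,46.686] rss=0.586

Stack each dimension's contribution:
  +A: nom +23.400 → Σnom=23.400; wc +0.206/-0.206 → slack +0.206/-0.206; half-tol=0.206, Σhalf²=0.042436
  +B: nom +14.900 → Σnom=38.300; wc +0.328/-0.347 → slack +0.534/-0.553; half-tol=0.338, Σhalf²=0.156342
  -C: nom -13.000 → Σnom=25.300; wc +0.370/-0.370 → slack +0.904/-0.923; half-tol=0.370, Σhalf²=0.293242
  +D: nom +46.700 → Σnom=72.000; wc +0.035/-0.010 → slack +0.939/-0.933; half-tol=0.023, Σhalf²=0.293749
  -E: nom -26.400 → Σnom=45.600; wc +0.147/-0.298 → slack +1.086/-1.231; half-tol=0.222, Σhalf²=0.343255
Nominal = 45.600. Worst-case = [45.600 - 1.231, 45.600 + 1.086] = [44.369, 46.686]. RSS = √0.343255 = 0.586.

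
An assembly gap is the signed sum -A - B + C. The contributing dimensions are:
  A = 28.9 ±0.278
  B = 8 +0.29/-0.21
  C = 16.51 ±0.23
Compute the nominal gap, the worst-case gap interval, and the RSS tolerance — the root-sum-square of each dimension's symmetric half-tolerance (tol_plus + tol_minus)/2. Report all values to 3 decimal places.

Stack each dimension's contribution:
  -A: nom -28.900 → Σnom=-28.900; wc +0.278/-0.278 → slack +0.278/-0.278; half-tol=0.278, Σhalf²=0.077284
  -B: nom -8.000 → Σnom=-36.900; wc +0.210/-0.290 → slack +0.488/-0.568; half-tol=0.250, Σhalf²=0.139784
  +C: nom +16.510 → Σnom=-20.390; wc +0.230/-0.230 → slack +0.718/-0.798; half-tol=0.230, Σhalf²=0.192684
Nominal = -20.390. Worst-case = [-20.390 - 0.798, -20.390 + 0.718] = [-21.188, -19.672]. RSS = √0.192684 = 0.439.

nominal=-20.390 wc=[-21.188,-19.672] rss=0.439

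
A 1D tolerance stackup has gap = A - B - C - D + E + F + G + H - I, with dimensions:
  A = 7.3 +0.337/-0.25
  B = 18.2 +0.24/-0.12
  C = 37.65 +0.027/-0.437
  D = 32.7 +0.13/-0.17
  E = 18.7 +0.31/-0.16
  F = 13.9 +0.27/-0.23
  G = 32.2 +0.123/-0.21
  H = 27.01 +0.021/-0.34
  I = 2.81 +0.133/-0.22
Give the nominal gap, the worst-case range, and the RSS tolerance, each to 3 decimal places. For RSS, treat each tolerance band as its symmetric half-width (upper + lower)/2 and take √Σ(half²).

nominal=7.750 wc=[6.030,9.758] rss=0.636

Stack each dimension's contribution:
  +A: nom +7.300 → Σnom=7.300; wc +0.337/-0.250 → slack +0.337/-0.250; half-tol=0.293, Σhalf²=0.086142
  -B: nom -18.200 → Σnom=-10.900; wc +0.120/-0.240 → slack +0.457/-0.490; half-tol=0.180, Σhalf²=0.118542
  -C: nom -37.650 → Σnom=-48.550; wc +0.437/-0.027 → slack +0.894/-0.517; half-tol=0.232, Σhalf²=0.172366
  -D: nom -32.700 → Σnom=-81.250; wc +0.170/-0.130 → slack +1.064/-0.647; half-tol=0.150, Σhalf²=0.194866
  +E: nom +18.700 → Σnom=-62.550; wc +0.310/-0.160 → slack +1.374/-0.807; half-tol=0.235, Σhalf²=0.250091
  +F: nom +13.900 → Σnom=-48.650; wc +0.270/-0.230 → slack +1.644/-1.037; half-tol=0.250, Σhalf²=0.312591
  +G: nom +32.200 → Σnom=-16.450; wc +0.123/-0.210 → slack +1.767/-1.247; half-tol=0.166, Σhalf²=0.340313
  +H: nom +27.010 → Σnom=10.560; wc +0.021/-0.340 → slack +1.788/-1.587; half-tol=0.181, Σhalf²=0.372894
  -I: nom -2.810 → Σnom=7.750; wc +0.220/-0.133 → slack +2.008/-1.720; half-tol=0.176, Σhalf²=0.404046
Nominal = 7.750. Worst-case = [7.750 - 1.720, 7.750 + 2.008] = [6.030, 9.758]. RSS = √0.404046 = 0.636.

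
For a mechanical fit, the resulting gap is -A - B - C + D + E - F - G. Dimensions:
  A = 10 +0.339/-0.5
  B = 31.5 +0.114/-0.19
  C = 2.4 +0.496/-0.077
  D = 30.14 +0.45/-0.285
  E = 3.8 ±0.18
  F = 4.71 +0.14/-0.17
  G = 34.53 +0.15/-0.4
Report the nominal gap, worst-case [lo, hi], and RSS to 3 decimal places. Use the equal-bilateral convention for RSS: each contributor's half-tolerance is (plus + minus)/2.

Stack each dimension's contribution:
  -A: nom -10.000 → Σnom=-10.000; wc +0.500/-0.339 → slack +0.500/-0.339; half-tol=0.419, Σhalf²=0.175980
  -B: nom -31.500 → Σnom=-41.500; wc +0.190/-0.114 → slack +0.690/-0.453; half-tol=0.152, Σhalf²=0.199084
  -C: nom -2.400 → Σnom=-43.900; wc +0.077/-0.496 → slack +0.767/-0.949; half-tol=0.286, Σhalf²=0.281166
  +D: nom +30.140 → Σnom=-13.760; wc +0.450/-0.285 → slack +1.217/-1.234; half-tol=0.367, Σhalf²=0.416223
  +E: nom +3.800 → Σnom=-9.960; wc +0.180/-0.180 → slack +1.397/-1.414; half-tol=0.180, Σhalf²=0.448623
  -F: nom -4.710 → Σnom=-14.670; wc +0.170/-0.140 → slack +1.567/-1.554; half-tol=0.155, Σhalf²=0.472648
  -G: nom -34.530 → Σnom=-49.200; wc +0.400/-0.150 → slack +1.967/-1.704; half-tol=0.275, Σhalf²=0.548273
Nominal = -49.200. Worst-case = [-49.200 - 1.704, -49.200 + 1.967] = [-50.904, -47.233]. RSS = √0.548273 = 0.740.

nominal=-49.200 wc=[-50.904,-47.233] rss=0.740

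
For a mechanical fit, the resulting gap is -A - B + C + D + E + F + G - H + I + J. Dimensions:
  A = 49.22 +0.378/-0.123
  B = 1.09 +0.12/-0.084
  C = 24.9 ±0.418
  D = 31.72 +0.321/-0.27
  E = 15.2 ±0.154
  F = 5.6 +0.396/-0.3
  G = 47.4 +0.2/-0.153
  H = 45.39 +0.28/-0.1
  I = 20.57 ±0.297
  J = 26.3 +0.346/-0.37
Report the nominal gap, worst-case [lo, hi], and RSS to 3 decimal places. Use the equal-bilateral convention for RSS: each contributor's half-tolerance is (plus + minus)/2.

nominal=75.990 wc=[73.250,78.429] rss=0.874

Stack each dimension's contribution:
  -A: nom -49.220 → Σnom=-49.220; wc +0.123/-0.378 → slack +0.123/-0.378; half-tol=0.251, Σhalf²=0.062750
  -B: nom -1.090 → Σnom=-50.310; wc +0.084/-0.120 → slack +0.207/-0.498; half-tol=0.102, Σhalf²=0.073154
  +C: nom +24.900 → Σnom=-25.410; wc +0.418/-0.418 → slack +0.625/-0.916; half-tol=0.418, Σhalf²=0.247878
  +D: nom +31.720 → Σnom=6.310; wc +0.321/-0.270 → slack +0.946/-1.186; half-tol=0.295, Σhalf²=0.335198
  +E: nom +15.200 → Σnom=21.510; wc +0.154/-0.154 → slack +1.100/-1.340; half-tol=0.154, Σhalf²=0.358914
  +F: nom +5.600 → Σnom=27.110; wc +0.396/-0.300 → slack +1.496/-1.640; half-tol=0.348, Σhalf²=0.480018
  +G: nom +47.400 → Σnom=74.510; wc +0.200/-0.153 → slack +1.696/-1.793; half-tol=0.176, Σhalf²=0.511171
  -H: nom -45.390 → Σnom=29.120; wc +0.100/-0.280 → slack +1.796/-2.073; half-tol=0.190, Σhalf²=0.547271
  +I: nom +20.570 → Σnom=49.690; wc +0.297/-0.297 → slack +2.093/-2.370; half-tol=0.297, Σhalf²=0.635480
  +J: nom +26.300 → Σnom=75.990; wc +0.346/-0.370 → slack +2.439/-2.740; half-tol=0.358, Σhalf²=0.763644
Nominal = 75.990. Worst-case = [75.990 - 2.740, 75.990 + 2.439] = [73.250, 78.429]. RSS = √0.763644 = 0.874.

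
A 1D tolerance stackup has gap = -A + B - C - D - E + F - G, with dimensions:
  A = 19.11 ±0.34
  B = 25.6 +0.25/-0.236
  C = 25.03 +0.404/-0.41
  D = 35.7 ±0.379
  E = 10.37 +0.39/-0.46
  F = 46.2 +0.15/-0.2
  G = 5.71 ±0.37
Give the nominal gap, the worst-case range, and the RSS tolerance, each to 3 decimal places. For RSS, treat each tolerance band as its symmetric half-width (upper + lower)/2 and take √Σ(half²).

Stack each dimension's contribution:
  -A: nom -19.110 → Σnom=-19.110; wc +0.340/-0.340 → slack +0.340/-0.340; half-tol=0.340, Σhalf²=0.115600
  +B: nom +25.600 → Σnom=6.490; wc +0.250/-0.236 → slack +0.590/-0.576; half-tol=0.243, Σhalf²=0.174649
  -C: nom -25.030 → Σnom=-18.540; wc +0.410/-0.404 → slack +1.000/-0.980; half-tol=0.407, Σhalf²=0.340298
  -D: nom -35.700 → Σnom=-54.240; wc +0.379/-0.379 → slack +1.379/-1.359; half-tol=0.379, Σhalf²=0.483939
  -E: nom -10.370 → Σnom=-64.610; wc +0.460/-0.390 → slack +1.839/-1.749; half-tol=0.425, Σhalf²=0.664564
  +F: nom +46.200 → Σnom=-18.410; wc +0.150/-0.200 → slack +1.989/-1.949; half-tol=0.175, Σhalf²=0.695189
  -G: nom -5.710 → Σnom=-24.120; wc +0.370/-0.370 → slack +2.359/-2.319; half-tol=0.370, Σhalf²=0.832089
Nominal = -24.120. Worst-case = [-24.120 - 2.319, -24.120 + 2.359] = [-26.439, -21.761]. RSS = √0.832089 = 0.912.

nominal=-24.120 wc=[-26.439,-21.761] rss=0.912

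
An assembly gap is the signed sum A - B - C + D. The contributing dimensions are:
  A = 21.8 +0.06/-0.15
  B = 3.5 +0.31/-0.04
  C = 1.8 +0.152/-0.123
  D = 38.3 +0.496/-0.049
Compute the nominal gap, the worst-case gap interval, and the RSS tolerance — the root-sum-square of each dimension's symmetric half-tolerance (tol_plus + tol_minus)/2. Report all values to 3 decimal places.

Stack each dimension's contribution:
  +A: nom +21.800 → Σnom=21.800; wc +0.060/-0.150 → slack +0.060/-0.150; half-tol=0.105, Σhalf²=0.011025
  -B: nom -3.500 → Σnom=18.300; wc +0.040/-0.310 → slack +0.100/-0.460; half-tol=0.175, Σhalf²=0.041650
  -C: nom -1.800 → Σnom=16.500; wc +0.123/-0.152 → slack +0.223/-0.612; half-tol=0.138, Σhalf²=0.060556
  +D: nom +38.300 → Σnom=54.800; wc +0.496/-0.049 → slack +0.719/-0.661; half-tol=0.273, Σhalf²=0.134813
Nominal = 54.800. Worst-case = [54.800 - 0.661, 54.800 + 0.719] = [54.139, 55.519]. RSS = √0.134813 = 0.367.

nominal=54.800 wc=[54.139,55.519] rss=0.367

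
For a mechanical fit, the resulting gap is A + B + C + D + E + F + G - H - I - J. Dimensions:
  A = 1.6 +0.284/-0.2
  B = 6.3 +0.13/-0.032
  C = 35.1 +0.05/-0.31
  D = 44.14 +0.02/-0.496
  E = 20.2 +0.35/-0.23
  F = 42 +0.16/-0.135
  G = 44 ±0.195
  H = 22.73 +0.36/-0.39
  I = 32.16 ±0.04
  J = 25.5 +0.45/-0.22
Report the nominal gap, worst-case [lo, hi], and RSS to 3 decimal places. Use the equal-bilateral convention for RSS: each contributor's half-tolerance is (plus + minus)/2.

Stack each dimension's contribution:
  +A: nom +1.600 → Σnom=1.600; wc +0.284/-0.200 → slack +0.284/-0.200; half-tol=0.242, Σhalf²=0.058564
  +B: nom +6.300 → Σnom=7.900; wc +0.130/-0.032 → slack +0.414/-0.232; half-tol=0.081, Σhalf²=0.065125
  +C: nom +35.100 → Σnom=43.000; wc +0.050/-0.310 → slack +0.464/-0.542; half-tol=0.180, Σhalf²=0.097525
  +D: nom +44.140 → Σnom=87.140; wc +0.020/-0.496 → slack +0.484/-1.038; half-tol=0.258, Σhalf²=0.164089
  +E: nom +20.200 → Σnom=107.340; wc +0.350/-0.230 → slack +0.834/-1.268; half-tol=0.290, Σhalf²=0.248189
  +F: nom +42.000 → Σnom=149.340; wc +0.160/-0.135 → slack +0.994/-1.403; half-tol=0.148, Σhalf²=0.269945
  +G: nom +44.000 → Σnom=193.340; wc +0.195/-0.195 → slack +1.189/-1.598; half-tol=0.195, Σhalf²=0.307970
  -H: nom -22.730 → Σnom=170.610; wc +0.390/-0.360 → slack +1.579/-1.958; half-tol=0.375, Σhalf²=0.448595
  -I: nom -32.160 → Σnom=138.450; wc +0.040/-0.040 → slack +1.619/-1.998; half-tol=0.040, Σhalf²=0.450195
  -J: nom -25.500 → Σnom=112.950; wc +0.220/-0.450 → slack +1.839/-2.448; half-tol=0.335, Σhalf²=0.562420
Nominal = 112.950. Worst-case = [112.950 - 2.448, 112.950 + 1.839] = [110.502, 114.789]. RSS = √0.562420 = 0.750.

nominal=112.950 wc=[110.502,114.789] rss=0.750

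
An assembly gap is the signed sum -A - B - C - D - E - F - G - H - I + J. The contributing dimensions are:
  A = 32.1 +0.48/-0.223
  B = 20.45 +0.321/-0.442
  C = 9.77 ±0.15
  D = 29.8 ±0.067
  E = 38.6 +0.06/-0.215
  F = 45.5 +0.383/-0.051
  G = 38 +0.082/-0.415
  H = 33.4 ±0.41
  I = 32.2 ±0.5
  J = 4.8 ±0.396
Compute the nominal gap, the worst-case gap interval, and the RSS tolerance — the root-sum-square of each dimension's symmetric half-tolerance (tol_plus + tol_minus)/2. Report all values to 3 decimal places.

Stack each dimension's contribution:
  -A: nom -32.100 → Σnom=-32.100; wc +0.223/-0.480 → slack +0.223/-0.480; half-tol=0.351, Σhalf²=0.123552
  -B: nom -20.450 → Σnom=-52.550; wc +0.442/-0.321 → slack +0.665/-0.801; half-tol=0.382, Σhalf²=0.269095
  -C: nom -9.770 → Σnom=-62.320; wc +0.150/-0.150 → slack +0.815/-0.951; half-tol=0.150, Σhalf²=0.291595
  -D: nom -29.800 → Σnom=-92.120; wc +0.067/-0.067 → slack +0.882/-1.018; half-tol=0.067, Σhalf²=0.296084
  -E: nom -38.600 → Σnom=-130.720; wc +0.215/-0.060 → slack +1.097/-1.078; half-tol=0.138, Σhalf²=0.314990
  -F: nom -45.500 → Σnom=-176.220; wc +0.051/-0.383 → slack +1.148/-1.461; half-tol=0.217, Σhalf²=0.362079
  -G: nom -38.000 → Σnom=-214.220; wc +0.415/-0.082 → slack +1.563/-1.543; half-tol=0.248, Σhalf²=0.423831
  -H: nom -33.400 → Σnom=-247.620; wc +0.410/-0.410 → slack +1.973/-1.953; half-tol=0.410, Σhalf²=0.591931
  -I: nom -32.200 → Σnom=-279.820; wc +0.500/-0.500 → slack +2.473/-2.453; half-tol=0.500, Σhalf²=0.841931
  +J: nom +4.800 → Σnom=-275.020; wc +0.396/-0.396 → slack +2.869/-2.849; half-tol=0.396, Σhalf²=0.998747
Nominal = -275.020. Worst-case = [-275.020 - 2.849, -275.020 + 2.869] = [-277.869, -272.151]. RSS = √0.998747 = 0.999.

nominal=-275.020 wc=[-277.869,-272.151] rss=0.999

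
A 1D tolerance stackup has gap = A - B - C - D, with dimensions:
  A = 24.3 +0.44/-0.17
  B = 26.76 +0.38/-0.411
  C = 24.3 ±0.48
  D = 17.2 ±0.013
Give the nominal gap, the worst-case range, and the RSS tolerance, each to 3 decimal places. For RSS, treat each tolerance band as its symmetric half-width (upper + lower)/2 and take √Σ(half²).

Stack each dimension's contribution:
  +A: nom +24.300 → Σnom=24.300; wc +0.440/-0.170 → slack +0.440/-0.170; half-tol=0.305, Σhalf²=0.093025
  -B: nom -26.760 → Σnom=-2.460; wc +0.411/-0.380 → slack +0.851/-0.550; half-tol=0.395, Σhalf²=0.249445
  -C: nom -24.300 → Σnom=-26.760; wc +0.480/-0.480 → slack +1.331/-1.030; half-tol=0.480, Σhalf²=0.479845
  -D: nom -17.200 → Σnom=-43.960; wc +0.013/-0.013 → slack +1.344/-1.043; half-tol=0.013, Σhalf²=0.480014
Nominal = -43.960. Worst-case = [-43.960 - 1.043, -43.960 + 1.344] = [-45.003, -42.616]. RSS = √0.480014 = 0.693.

nominal=-43.960 wc=[-45.003,-42.616] rss=0.693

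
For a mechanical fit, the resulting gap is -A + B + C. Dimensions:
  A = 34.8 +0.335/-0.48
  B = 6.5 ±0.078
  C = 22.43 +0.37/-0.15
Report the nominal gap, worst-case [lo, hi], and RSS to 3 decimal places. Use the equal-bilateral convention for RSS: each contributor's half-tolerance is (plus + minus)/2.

Stack each dimension's contribution:
  -A: nom -34.800 → Σnom=-34.800; wc +0.480/-0.335 → slack +0.480/-0.335; half-tol=0.407, Σhalf²=0.166056
  +B: nom +6.500 → Σnom=-28.300; wc +0.078/-0.078 → slack +0.558/-0.413; half-tol=0.078, Σhalf²=0.172140
  +C: nom +22.430 → Σnom=-5.870; wc +0.370/-0.150 → slack +0.928/-0.563; half-tol=0.260, Σhalf²=0.239740
Nominal = -5.870. Worst-case = [-5.870 - 0.563, -5.870 + 0.928] = [-6.433, -4.942]. RSS = √0.239740 = 0.490.

nominal=-5.870 wc=[-6.433,-4.942] rss=0.490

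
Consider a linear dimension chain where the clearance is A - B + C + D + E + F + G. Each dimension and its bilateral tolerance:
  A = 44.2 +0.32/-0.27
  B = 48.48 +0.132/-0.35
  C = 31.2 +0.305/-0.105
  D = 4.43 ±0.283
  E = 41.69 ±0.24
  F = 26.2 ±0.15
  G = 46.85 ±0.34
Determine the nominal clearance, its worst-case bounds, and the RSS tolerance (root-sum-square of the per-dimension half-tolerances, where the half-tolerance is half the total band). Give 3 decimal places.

nominal=146.090 wc=[144.570,148.078] rss=0.680

Stack each dimension's contribution:
  +A: nom +44.200 → Σnom=44.200; wc +0.320/-0.270 → slack +0.320/-0.270; half-tol=0.295, Σhalf²=0.087025
  -B: nom -48.480 → Σnom=-4.280; wc +0.350/-0.132 → slack +0.670/-0.402; half-tol=0.241, Σhalf²=0.145106
  +C: nom +31.200 → Σnom=26.920; wc +0.305/-0.105 → slack +0.975/-0.507; half-tol=0.205, Σhalf²=0.187131
  +D: nom +4.430 → Σnom=31.350; wc +0.283/-0.283 → slack +1.258/-0.790; half-tol=0.283, Σhalf²=0.267220
  +E: nom +41.690 → Σnom=73.040; wc +0.240/-0.240 → slack +1.498/-1.030; half-tol=0.240, Σhalf²=0.324820
  +F: nom +26.200 → Σnom=99.240; wc +0.150/-0.150 → slack +1.648/-1.180; half-tol=0.150, Σhalf²=0.347320
  +G: nom +46.850 → Σnom=146.090; wc +0.340/-0.340 → slack +1.988/-1.520; half-tol=0.340, Σhalf²=0.462920
Nominal = 146.090. Worst-case = [146.090 - 1.520, 146.090 + 1.988] = [144.570, 148.078]. RSS = √0.462920 = 0.680.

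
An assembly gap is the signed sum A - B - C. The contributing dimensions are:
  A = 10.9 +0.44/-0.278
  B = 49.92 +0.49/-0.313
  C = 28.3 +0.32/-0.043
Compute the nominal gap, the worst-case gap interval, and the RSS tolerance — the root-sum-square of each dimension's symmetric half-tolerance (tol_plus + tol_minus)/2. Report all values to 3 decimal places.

Stack each dimension's contribution:
  +A: nom +10.900 → Σnom=10.900; wc +0.440/-0.278 → slack +0.440/-0.278; half-tol=0.359, Σhalf²=0.128881
  -B: nom -49.920 → Σnom=-39.020; wc +0.313/-0.490 → slack +0.753/-0.768; half-tol=0.401, Σhalf²=0.290083
  -C: nom -28.300 → Σnom=-67.320; wc +0.043/-0.320 → slack +0.796/-1.088; half-tol=0.181, Σhalf²=0.323025
Nominal = -67.320. Worst-case = [-67.320 - 1.088, -67.320 + 0.796] = [-68.408, -66.524]. RSS = √0.323025 = 0.568.

nominal=-67.320 wc=[-68.408,-66.524] rss=0.568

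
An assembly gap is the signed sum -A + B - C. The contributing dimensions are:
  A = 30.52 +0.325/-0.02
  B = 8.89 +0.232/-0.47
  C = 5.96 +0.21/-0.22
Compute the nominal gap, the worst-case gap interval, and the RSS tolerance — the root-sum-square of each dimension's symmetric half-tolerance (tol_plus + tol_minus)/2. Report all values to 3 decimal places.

nominal=-27.590 wc=[-28.595,-27.118] rss=0.446

Stack each dimension's contribution:
  -A: nom -30.520 → Σnom=-30.520; wc +0.020/-0.325 → slack +0.020/-0.325; half-tol=0.173, Σhalf²=0.029756
  +B: nom +8.890 → Σnom=-21.630; wc +0.232/-0.470 → slack +0.252/-0.795; half-tol=0.351, Σhalf²=0.152957
  -C: nom -5.960 → Σnom=-27.590; wc +0.220/-0.210 → slack +0.472/-1.005; half-tol=0.215, Σhalf²=0.199182
Nominal = -27.590. Worst-case = [-27.590 - 1.005, -27.590 + 0.472] = [-28.595, -27.118]. RSS = √0.199182 = 0.446.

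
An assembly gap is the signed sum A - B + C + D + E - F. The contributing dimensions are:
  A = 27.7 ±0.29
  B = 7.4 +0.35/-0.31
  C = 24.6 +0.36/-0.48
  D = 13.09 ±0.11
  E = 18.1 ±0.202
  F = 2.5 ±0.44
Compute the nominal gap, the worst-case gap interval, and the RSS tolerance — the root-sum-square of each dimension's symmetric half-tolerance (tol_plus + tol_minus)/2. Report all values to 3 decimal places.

nominal=73.590 wc=[71.718,75.302] rss=0.785

Stack each dimension's contribution:
  +A: nom +27.700 → Σnom=27.700; wc +0.290/-0.290 → slack +0.290/-0.290; half-tol=0.290, Σhalf²=0.084100
  -B: nom -7.400 → Σnom=20.300; wc +0.310/-0.350 → slack +0.600/-0.640; half-tol=0.330, Σhalf²=0.193000
  +C: nom +24.600 → Σnom=44.900; wc +0.360/-0.480 → slack +0.960/-1.120; half-tol=0.420, Σhalf²=0.369400
  +D: nom +13.090 → Σnom=57.990; wc +0.110/-0.110 → slack +1.070/-1.230; half-tol=0.110, Σhalf²=0.381500
  +E: nom +18.100 → Σnom=76.090; wc +0.202/-0.202 → slack +1.272/-1.432; half-tol=0.202, Σhalf²=0.422304
  -F: nom -2.500 → Σnom=73.590; wc +0.440/-0.440 → slack +1.712/-1.872; half-tol=0.440, Σhalf²=0.615904
Nominal = 73.590. Worst-case = [73.590 - 1.872, 73.590 + 1.712] = [71.718, 75.302]. RSS = √0.615904 = 0.785.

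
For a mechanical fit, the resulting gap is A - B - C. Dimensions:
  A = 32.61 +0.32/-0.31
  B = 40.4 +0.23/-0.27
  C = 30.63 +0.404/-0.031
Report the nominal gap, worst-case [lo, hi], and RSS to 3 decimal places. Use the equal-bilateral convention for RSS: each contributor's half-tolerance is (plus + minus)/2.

Stack each dimension's contribution:
  +A: nom +32.610 → Σnom=32.610; wc +0.320/-0.310 → slack +0.320/-0.310; half-tol=0.315, Σhalf²=0.099225
  -B: nom -40.400 → Σnom=-7.790; wc +0.270/-0.230 → slack +0.590/-0.540; half-tol=0.250, Σhalf²=0.161725
  -C: nom -30.630 → Σnom=-38.420; wc +0.031/-0.404 → slack +0.621/-0.944; half-tol=0.218, Σhalf²=0.209031
Nominal = -38.420. Worst-case = [-38.420 - 0.944, -38.420 + 0.621] = [-39.364, -37.799]. RSS = √0.209031 = 0.457.

nominal=-38.420 wc=[-39.364,-37.799] rss=0.457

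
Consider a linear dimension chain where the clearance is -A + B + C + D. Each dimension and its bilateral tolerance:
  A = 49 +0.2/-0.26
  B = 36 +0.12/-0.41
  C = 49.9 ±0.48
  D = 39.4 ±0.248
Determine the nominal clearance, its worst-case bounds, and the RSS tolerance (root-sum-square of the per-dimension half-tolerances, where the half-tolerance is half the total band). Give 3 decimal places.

nominal=76.300 wc=[74.962,77.408] rss=0.644

Stack each dimension's contribution:
  -A: nom -49.000 → Σnom=-49.000; wc +0.260/-0.200 → slack +0.260/-0.200; half-tol=0.230, Σhalf²=0.052900
  +B: nom +36.000 → Σnom=-13.000; wc +0.120/-0.410 → slack +0.380/-0.610; half-tol=0.265, Σhalf²=0.123125
  +C: nom +49.900 → Σnom=36.900; wc +0.480/-0.480 → slack +0.860/-1.090; half-tol=0.480, Σhalf²=0.353525
  +D: nom +39.400 → Σnom=76.300; wc +0.248/-0.248 → slack +1.108/-1.338; half-tol=0.248, Σhalf²=0.415029
Nominal = 76.300. Worst-case = [76.300 - 1.338, 76.300 + 1.108] = [74.962, 77.408]. RSS = √0.415029 = 0.644.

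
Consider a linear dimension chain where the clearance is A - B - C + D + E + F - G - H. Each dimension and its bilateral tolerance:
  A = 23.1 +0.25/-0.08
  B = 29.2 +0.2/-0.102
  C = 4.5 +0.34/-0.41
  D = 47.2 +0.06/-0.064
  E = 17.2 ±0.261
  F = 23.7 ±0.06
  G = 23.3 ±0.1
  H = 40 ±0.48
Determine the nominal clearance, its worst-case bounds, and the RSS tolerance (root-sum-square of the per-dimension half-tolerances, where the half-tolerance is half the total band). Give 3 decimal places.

nominal=14.200 wc=[12.615,15.923] rss=0.712

Stack each dimension's contribution:
  +A: nom +23.100 → Σnom=23.100; wc +0.250/-0.080 → slack +0.250/-0.080; half-tol=0.165, Σhalf²=0.027225
  -B: nom -29.200 → Σnom=-6.100; wc +0.102/-0.200 → slack +0.352/-0.280; half-tol=0.151, Σhalf²=0.050026
  -C: nom -4.500 → Σnom=-10.600; wc +0.410/-0.340 → slack +0.762/-0.620; half-tol=0.375, Σhalf²=0.190651
  +D: nom +47.200 → Σnom=36.600; wc +0.060/-0.064 → slack +0.822/-0.684; half-tol=0.062, Σhalf²=0.194495
  +E: nom +17.200 → Σnom=53.800; wc +0.261/-0.261 → slack +1.083/-0.945; half-tol=0.261, Σhalf²=0.262616
  +F: nom +23.700 → Σnom=77.500; wc +0.060/-0.060 → slack +1.143/-1.005; half-tol=0.060, Σhalf²=0.266216
  -G: nom -23.300 → Σnom=54.200; wc +0.100/-0.100 → slack +1.243/-1.105; half-tol=0.100, Σhalf²=0.276216
  -H: nom -40.000 → Σnom=14.200; wc +0.480/-0.480 → slack +1.723/-1.585; half-tol=0.480, Σhalf²=0.506616
Nominal = 14.200. Worst-case = [14.200 - 1.585, 14.200 + 1.723] = [12.615, 15.923]. RSS = √0.506616 = 0.712.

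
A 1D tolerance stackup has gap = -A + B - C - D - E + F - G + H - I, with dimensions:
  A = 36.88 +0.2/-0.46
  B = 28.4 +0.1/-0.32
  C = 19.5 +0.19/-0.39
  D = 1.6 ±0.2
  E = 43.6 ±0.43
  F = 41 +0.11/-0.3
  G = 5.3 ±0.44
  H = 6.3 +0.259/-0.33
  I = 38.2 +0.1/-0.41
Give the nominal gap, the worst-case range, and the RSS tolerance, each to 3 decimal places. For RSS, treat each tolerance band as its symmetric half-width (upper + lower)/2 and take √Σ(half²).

Stack each dimension's contribution:
  -A: nom -36.880 → Σnom=-36.880; wc +0.460/-0.200 → slack +0.460/-0.200; half-tol=0.330, Σhalf²=0.108900
  +B: nom +28.400 → Σnom=-8.480; wc +0.100/-0.320 → slack +0.560/-0.520; half-tol=0.210, Σhalf²=0.153000
  -C: nom -19.500 → Σnom=-27.980; wc +0.390/-0.190 → slack +0.950/-0.710; half-tol=0.290, Σhalf²=0.237100
  -D: nom -1.600 → Σnom=-29.580; wc +0.200/-0.200 → slack +1.150/-0.910; half-tol=0.200, Σhalf²=0.277100
  -E: nom -43.600 → Σnom=-73.180; wc +0.430/-0.430 → slack +1.580/-1.340; half-tol=0.430, Σhalf²=0.462000
  +F: nom +41.000 → Σnom=-32.180; wc +0.110/-0.300 → slack +1.690/-1.640; half-tol=0.205, Σhalf²=0.504025
  -G: nom -5.300 → Σnom=-37.480; wc +0.440/-0.440 → slack +2.130/-2.080; half-tol=0.440, Σhalf²=0.697625
  +H: nom +6.300 → Σnom=-31.180; wc +0.259/-0.330 → slack +2.389/-2.410; half-tol=0.294, Σhalf²=0.784355
  -I: nom -38.200 → Σnom=-69.380; wc +0.410/-0.100 → slack +2.799/-2.510; half-tol=0.255, Σhalf²=0.849380
Nominal = -69.380. Worst-case = [-69.380 - 2.510, -69.380 + 2.799] = [-71.890, -66.581]. RSS = √0.849380 = 0.922.

nominal=-69.380 wc=[-71.890,-66.581] rss=0.922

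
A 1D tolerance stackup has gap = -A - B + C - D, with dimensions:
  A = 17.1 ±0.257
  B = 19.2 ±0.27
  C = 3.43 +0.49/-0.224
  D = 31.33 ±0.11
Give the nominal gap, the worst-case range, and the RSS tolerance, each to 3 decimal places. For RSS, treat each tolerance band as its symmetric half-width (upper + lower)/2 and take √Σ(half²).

Stack each dimension's contribution:
  -A: nom -17.100 → Σnom=-17.100; wc +0.257/-0.257 → slack +0.257/-0.257; half-tol=0.257, Σhalf²=0.066049
  -B: nom -19.200 → Σnom=-36.300; wc +0.270/-0.270 → slack +0.527/-0.527; half-tol=0.270, Σhalf²=0.138949
  +C: nom +3.430 → Σnom=-32.870; wc +0.490/-0.224 → slack +1.017/-0.751; half-tol=0.357, Σhalf²=0.266398
  -D: nom -31.330 → Σnom=-64.200; wc +0.110/-0.110 → slack +1.127/-0.861; half-tol=0.110, Σhalf²=0.278498
Nominal = -64.200. Worst-case = [-64.200 - 0.861, -64.200 + 1.127] = [-65.061, -63.073]. RSS = √0.278498 = 0.528.

nominal=-64.200 wc=[-65.061,-63.073] rss=0.528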